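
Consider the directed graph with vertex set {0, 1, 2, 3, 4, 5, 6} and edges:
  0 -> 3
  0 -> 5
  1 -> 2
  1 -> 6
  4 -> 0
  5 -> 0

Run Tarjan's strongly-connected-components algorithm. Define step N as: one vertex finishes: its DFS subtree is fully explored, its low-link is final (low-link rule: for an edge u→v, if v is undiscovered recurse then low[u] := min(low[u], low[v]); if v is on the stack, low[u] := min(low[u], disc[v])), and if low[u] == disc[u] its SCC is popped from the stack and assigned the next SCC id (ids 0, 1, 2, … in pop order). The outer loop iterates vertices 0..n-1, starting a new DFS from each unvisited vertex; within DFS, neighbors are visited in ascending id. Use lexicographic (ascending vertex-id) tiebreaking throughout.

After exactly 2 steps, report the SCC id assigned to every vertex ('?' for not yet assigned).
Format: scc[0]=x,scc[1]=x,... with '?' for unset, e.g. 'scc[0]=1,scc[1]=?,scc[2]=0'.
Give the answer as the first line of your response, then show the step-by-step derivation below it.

scc[0]=?,scc[1]=?,scc[2]=?,scc[3]=0,scc[4]=?,scc[5]=?,scc[6]=?

step 1: low=(low[0]=0,low[1]=?,low[2]=?,low[3]=1,low[4]=?,low[5]=?,low[6]=?); scc=(scc[0]=?,scc[1]=?,scc[2]=?,scc[3]=0,scc[4]=?,scc[5]=?,scc[6]=?)
step 2: low=(low[0]=0,low[1]=?,low[2]=?,low[3]=1,low[4]=?,low[5]=0,low[6]=?); scc=(scc[0]=?,scc[1]=?,scc[2]=?,scc[3]=0,scc[4]=?,scc[5]=?,scc[6]=?)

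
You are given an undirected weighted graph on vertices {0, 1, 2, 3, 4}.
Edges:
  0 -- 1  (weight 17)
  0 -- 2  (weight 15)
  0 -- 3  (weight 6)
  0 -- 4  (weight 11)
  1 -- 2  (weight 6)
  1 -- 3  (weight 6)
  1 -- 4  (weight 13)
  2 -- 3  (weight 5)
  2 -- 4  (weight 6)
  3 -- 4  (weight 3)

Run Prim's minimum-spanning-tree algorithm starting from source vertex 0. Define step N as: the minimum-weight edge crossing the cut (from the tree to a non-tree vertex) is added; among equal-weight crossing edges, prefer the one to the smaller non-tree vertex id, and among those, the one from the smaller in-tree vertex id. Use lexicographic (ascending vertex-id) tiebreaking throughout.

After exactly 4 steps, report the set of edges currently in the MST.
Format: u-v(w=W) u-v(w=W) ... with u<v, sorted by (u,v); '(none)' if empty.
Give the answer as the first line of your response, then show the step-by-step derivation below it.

0-3(w=6) 1-2(w=6) 2-3(w=5) 3-4(w=3)

step 1: add edge 0-3 (w=6); MST = {0-3(w=6)}
step 2: add edge 3-4 (w=3); MST = {0-3(w=6) 3-4(w=3)}
step 3: add edge 2-3 (w=5); MST = {0-3(w=6) 2-3(w=5) 3-4(w=3)}
step 4: add edge 1-2 (w=6); MST = {0-3(w=6) 1-2(w=6) 2-3(w=5) 3-4(w=3)}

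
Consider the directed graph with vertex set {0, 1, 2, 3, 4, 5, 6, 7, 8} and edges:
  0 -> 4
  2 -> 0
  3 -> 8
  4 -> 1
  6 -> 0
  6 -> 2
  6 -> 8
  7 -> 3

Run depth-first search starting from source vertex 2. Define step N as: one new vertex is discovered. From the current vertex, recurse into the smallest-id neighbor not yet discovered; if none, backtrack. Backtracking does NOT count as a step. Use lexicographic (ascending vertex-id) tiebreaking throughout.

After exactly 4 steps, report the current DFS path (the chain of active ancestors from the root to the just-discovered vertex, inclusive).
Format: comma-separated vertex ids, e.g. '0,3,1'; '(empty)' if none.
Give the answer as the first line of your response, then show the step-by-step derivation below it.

2,0,4,1

step 1: discover 2; path=2; order=2
step 2: discover 0; path=2>0; order=2,0
step 3: discover 4; path=2>0>4; order=2,0,4
step 4: discover 1; path=2>0>4>1; order=2,0,4,1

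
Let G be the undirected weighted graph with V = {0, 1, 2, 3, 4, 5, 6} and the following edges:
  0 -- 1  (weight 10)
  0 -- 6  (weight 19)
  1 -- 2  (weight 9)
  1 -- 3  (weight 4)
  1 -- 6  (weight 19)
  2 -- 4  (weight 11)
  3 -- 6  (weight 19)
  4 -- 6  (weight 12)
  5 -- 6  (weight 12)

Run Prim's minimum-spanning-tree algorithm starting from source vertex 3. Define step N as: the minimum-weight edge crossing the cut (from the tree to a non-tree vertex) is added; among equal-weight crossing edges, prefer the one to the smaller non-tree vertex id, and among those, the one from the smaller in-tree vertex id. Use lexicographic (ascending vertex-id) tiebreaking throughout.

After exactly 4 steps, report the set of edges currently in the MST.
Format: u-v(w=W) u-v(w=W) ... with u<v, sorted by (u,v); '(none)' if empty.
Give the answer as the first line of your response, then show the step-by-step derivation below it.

0-1(w=10) 1-2(w=9) 1-3(w=4) 2-4(w=11)

step 1: add edge 1-3 (w=4); MST = {1-3(w=4)}
step 2: add edge 1-2 (w=9); MST = {1-2(w=9) 1-3(w=4)}
step 3: add edge 0-1 (w=10); MST = {0-1(w=10) 1-2(w=9) 1-3(w=4)}
step 4: add edge 2-4 (w=11); MST = {0-1(w=10) 1-2(w=9) 1-3(w=4) 2-4(w=11)}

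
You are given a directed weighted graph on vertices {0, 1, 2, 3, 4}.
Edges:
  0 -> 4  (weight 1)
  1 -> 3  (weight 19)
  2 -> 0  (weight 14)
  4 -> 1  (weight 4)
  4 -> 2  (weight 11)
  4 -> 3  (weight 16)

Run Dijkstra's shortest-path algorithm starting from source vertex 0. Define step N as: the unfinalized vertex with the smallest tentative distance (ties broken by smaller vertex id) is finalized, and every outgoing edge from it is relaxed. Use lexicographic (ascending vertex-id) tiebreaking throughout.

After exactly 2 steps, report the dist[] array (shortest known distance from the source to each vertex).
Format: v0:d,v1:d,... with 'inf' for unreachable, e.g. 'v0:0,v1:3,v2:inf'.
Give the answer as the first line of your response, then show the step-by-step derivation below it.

v0:0,v1:5,v2:12,v3:17,v4:1

step 1: dist = v0:0,v1:inf,v2:inf,v3:inf,v4:1
step 2: dist = v0:0,v1:5,v2:12,v3:17,v4:1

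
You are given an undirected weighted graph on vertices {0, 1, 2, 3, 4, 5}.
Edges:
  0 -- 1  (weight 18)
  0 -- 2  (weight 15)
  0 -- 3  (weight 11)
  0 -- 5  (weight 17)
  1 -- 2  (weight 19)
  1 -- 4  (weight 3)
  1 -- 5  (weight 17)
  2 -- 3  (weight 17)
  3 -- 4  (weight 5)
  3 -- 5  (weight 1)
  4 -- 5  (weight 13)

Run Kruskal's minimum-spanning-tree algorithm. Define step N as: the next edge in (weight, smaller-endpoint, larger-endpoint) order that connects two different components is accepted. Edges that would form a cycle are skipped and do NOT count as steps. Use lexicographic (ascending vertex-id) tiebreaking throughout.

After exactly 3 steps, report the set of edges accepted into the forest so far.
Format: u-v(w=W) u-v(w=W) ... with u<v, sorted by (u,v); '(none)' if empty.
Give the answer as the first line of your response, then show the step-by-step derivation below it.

1-4(w=3) 3-4(w=5) 3-5(w=1)

step 1: add edge 3-5 (w=1); MST = {3-5(w=1)}
step 2: add edge 1-4 (w=3); MST = {1-4(w=3) 3-5(w=1)}
step 3: add edge 3-4 (w=5); MST = {1-4(w=3) 3-4(w=5) 3-5(w=1)}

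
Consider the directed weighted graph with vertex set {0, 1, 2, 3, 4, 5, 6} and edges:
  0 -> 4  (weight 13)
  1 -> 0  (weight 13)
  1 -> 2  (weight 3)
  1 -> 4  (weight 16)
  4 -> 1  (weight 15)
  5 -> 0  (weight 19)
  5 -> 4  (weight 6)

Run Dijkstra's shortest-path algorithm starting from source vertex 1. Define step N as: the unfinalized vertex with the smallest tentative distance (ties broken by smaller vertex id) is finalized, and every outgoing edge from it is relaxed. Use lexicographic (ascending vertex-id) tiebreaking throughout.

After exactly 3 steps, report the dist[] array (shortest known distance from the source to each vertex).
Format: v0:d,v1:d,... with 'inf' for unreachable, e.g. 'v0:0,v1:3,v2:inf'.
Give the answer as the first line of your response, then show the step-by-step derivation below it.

v0:13,v1:0,v2:3,v3:inf,v4:16,v5:inf,v6:inf

step 1: dist = v0:13,v1:0,v2:3,v3:inf,v4:16,v5:inf,v6:inf
step 2: dist = v0:13,v1:0,v2:3,v3:inf,v4:16,v5:inf,v6:inf
step 3: dist = v0:13,v1:0,v2:3,v3:inf,v4:16,v5:inf,v6:inf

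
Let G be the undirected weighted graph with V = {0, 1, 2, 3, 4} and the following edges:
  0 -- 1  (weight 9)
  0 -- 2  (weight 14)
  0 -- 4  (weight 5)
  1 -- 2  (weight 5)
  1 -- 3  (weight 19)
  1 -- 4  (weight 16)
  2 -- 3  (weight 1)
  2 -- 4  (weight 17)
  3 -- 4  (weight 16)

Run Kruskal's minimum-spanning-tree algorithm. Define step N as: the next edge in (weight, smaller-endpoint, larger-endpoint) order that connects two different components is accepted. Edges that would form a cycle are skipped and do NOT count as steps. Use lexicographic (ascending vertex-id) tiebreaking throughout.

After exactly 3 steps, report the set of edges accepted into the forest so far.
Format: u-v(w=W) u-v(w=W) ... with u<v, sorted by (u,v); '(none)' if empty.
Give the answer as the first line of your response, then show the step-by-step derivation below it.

0-4(w=5) 1-2(w=5) 2-3(w=1)

step 1: add edge 2-3 (w=1); MST = {2-3(w=1)}
step 2: add edge 0-4 (w=5); MST = {0-4(w=5) 2-3(w=1)}
step 3: add edge 1-2 (w=5); MST = {0-4(w=5) 1-2(w=5) 2-3(w=1)}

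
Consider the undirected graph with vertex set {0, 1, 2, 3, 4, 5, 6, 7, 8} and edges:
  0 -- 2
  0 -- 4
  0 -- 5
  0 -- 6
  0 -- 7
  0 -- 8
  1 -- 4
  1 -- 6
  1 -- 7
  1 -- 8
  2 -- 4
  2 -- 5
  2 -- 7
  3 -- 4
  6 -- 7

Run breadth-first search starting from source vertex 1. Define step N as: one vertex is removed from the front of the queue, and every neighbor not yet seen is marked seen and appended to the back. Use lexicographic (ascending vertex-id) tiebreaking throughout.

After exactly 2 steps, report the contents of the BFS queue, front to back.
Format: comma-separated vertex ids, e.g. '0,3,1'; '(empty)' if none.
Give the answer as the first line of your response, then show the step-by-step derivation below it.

6,7,8,0,2,3

step 1: dequeue 1; queue=[4,6,7,8]; order=1
step 2: dequeue 4; queue=[6,7,8,0,2,3]; order=1,4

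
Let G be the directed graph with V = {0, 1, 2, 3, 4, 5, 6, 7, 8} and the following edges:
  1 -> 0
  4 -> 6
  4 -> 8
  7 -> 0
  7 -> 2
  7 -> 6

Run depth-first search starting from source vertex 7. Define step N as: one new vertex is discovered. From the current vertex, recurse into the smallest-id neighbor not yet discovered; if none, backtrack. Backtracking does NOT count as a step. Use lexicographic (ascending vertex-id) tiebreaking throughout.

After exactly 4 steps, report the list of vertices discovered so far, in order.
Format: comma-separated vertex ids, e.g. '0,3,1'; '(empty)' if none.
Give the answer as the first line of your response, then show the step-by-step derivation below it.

7,0,2,6

step 1: discover 7; path=7; order=7
step 2: discover 0; path=7>0; order=7,0
step 3: discover 2; path=7>2; order=7,0,2
step 4: discover 6; path=7>6; order=7,0,2,6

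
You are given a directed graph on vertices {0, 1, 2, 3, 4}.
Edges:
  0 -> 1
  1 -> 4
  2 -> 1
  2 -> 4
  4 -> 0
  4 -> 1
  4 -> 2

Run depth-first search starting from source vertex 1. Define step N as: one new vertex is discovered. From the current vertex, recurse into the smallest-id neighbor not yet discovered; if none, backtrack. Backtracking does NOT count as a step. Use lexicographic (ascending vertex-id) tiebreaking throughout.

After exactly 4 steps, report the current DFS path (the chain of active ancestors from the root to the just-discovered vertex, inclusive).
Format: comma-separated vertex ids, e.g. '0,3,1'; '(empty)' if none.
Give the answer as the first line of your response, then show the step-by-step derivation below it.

1,4,2

step 1: discover 1; path=1; order=1
step 2: discover 4; path=1>4; order=1,4
step 3: discover 0; path=1>4>0; order=1,4,0
step 4: discover 2; path=1>4>2; order=1,4,0,2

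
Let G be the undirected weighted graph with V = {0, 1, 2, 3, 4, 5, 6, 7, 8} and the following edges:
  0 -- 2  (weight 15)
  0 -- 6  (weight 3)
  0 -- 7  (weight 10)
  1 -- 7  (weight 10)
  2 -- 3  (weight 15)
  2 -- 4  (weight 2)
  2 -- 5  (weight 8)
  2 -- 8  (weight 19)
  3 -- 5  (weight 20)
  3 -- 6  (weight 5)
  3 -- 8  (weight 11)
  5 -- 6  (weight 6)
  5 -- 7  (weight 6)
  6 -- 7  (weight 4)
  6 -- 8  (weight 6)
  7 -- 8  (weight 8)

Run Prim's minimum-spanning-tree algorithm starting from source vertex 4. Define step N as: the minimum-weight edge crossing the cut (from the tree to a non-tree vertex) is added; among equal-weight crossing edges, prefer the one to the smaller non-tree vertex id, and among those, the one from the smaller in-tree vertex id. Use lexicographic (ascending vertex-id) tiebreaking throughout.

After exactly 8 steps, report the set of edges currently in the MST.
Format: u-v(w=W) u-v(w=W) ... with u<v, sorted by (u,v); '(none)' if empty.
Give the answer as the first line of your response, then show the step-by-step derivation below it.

0-6(w=3) 1-7(w=10) 2-4(w=2) 2-5(w=8) 3-6(w=5) 5-6(w=6) 6-7(w=4) 6-8(w=6)

step 1: add edge 2-4 (w=2); MST = {2-4(w=2)}
step 2: add edge 2-5 (w=8); MST = {2-4(w=2) 2-5(w=8)}
step 3: add edge 5-6 (w=6); MST = {2-4(w=2) 2-5(w=8) 5-6(w=6)}
step 4: add edge 0-6 (w=3); MST = {0-6(w=3) 2-4(w=2) 2-5(w=8) 5-6(w=6)}
step 5: add edge 6-7 (w=4); MST = {0-6(w=3) 2-4(w=2) 2-5(w=8) 5-6(w=6) 6-7(w=4)}
step 6: add edge 3-6 (w=5); MST = {0-6(w=3) 2-4(w=2) 2-5(w=8) 3-6(w=5) 5-6(w=6) 6-7(w=4)}
step 7: add edge 6-8 (w=6); MST = {0-6(w=3) 2-4(w=2) 2-5(w=8) 3-6(w=5) 5-6(w=6) 6-7(w=4) 6-8(w=6)}
step 8: add edge 1-7 (w=10); MST = {0-6(w=3) 1-7(w=10) 2-4(w=2) 2-5(w=8) 3-6(w=5) 5-6(w=6) 6-7(w=4) 6-8(w=6)}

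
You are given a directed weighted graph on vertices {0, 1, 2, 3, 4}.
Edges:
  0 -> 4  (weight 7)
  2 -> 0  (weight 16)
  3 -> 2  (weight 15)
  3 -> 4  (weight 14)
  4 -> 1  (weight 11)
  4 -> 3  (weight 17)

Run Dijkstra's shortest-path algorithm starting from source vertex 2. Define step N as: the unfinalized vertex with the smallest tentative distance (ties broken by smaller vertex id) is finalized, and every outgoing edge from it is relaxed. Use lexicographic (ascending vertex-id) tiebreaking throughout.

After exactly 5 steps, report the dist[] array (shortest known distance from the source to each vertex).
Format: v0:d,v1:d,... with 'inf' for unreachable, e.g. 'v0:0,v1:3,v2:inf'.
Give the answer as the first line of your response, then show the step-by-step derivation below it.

v0:16,v1:34,v2:0,v3:40,v4:23

step 1: dist = v0:16,v1:inf,v2:0,v3:inf,v4:inf
step 2: dist = v0:16,v1:inf,v2:0,v3:inf,v4:23
step 3: dist = v0:16,v1:34,v2:0,v3:40,v4:23
step 4: dist = v0:16,v1:34,v2:0,v3:40,v4:23
step 5: dist = v0:16,v1:34,v2:0,v3:40,v4:23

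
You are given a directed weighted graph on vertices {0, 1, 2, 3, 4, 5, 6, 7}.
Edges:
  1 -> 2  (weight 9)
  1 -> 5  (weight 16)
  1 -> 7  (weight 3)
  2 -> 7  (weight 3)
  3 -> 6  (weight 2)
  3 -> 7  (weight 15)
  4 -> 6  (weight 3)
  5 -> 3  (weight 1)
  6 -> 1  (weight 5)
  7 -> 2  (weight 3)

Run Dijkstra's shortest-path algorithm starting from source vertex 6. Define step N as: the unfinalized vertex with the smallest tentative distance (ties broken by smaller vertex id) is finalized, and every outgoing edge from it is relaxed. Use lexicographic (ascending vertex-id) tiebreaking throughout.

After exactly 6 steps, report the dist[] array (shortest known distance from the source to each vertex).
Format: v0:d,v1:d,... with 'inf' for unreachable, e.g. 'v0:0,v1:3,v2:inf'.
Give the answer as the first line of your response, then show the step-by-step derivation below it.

v0:inf,v1:5,v2:11,v3:22,v4:inf,v5:21,v6:0,v7:8

step 1: dist = v0:inf,v1:5,v2:inf,v3:inf,v4:inf,v5:inf,v6:0,v7:inf
step 2: dist = v0:inf,v1:5,v2:14,v3:inf,v4:inf,v5:21,v6:0,v7:8
step 3: dist = v0:inf,v1:5,v2:11,v3:inf,v4:inf,v5:21,v6:0,v7:8
step 4: dist = v0:inf,v1:5,v2:11,v3:inf,v4:inf,v5:21,v6:0,v7:8
step 5: dist = v0:inf,v1:5,v2:11,v3:22,v4:inf,v5:21,v6:0,v7:8
step 6: dist = v0:inf,v1:5,v2:11,v3:22,v4:inf,v5:21,v6:0,v7:8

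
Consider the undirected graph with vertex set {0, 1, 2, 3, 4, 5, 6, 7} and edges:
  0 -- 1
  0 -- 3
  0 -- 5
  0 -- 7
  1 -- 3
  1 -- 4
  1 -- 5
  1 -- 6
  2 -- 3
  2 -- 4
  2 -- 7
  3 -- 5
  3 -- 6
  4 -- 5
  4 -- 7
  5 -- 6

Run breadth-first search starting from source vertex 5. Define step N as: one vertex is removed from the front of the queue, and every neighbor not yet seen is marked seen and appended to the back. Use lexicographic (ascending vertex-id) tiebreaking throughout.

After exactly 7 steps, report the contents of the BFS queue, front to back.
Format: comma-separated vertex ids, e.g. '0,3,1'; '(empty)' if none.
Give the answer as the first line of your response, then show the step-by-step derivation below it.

2

step 1: dequeue 5; queue=[0,1,3,4,6]; order=5
step 2: dequeue 0; queue=[1,3,4,6,7]; order=5,0
step 3: dequeue 1; queue=[3,4,6,7]; order=5,0,1
step 4: dequeue 3; queue=[4,6,7,2]; order=5,0,1,3
step 5: dequeue 4; queue=[6,7,2]; order=5,0,1,3,4
step 6: dequeue 6; queue=[7,2]; order=5,0,1,3,4,6
step 7: dequeue 7; queue=[2]; order=5,0,1,3,4,6,7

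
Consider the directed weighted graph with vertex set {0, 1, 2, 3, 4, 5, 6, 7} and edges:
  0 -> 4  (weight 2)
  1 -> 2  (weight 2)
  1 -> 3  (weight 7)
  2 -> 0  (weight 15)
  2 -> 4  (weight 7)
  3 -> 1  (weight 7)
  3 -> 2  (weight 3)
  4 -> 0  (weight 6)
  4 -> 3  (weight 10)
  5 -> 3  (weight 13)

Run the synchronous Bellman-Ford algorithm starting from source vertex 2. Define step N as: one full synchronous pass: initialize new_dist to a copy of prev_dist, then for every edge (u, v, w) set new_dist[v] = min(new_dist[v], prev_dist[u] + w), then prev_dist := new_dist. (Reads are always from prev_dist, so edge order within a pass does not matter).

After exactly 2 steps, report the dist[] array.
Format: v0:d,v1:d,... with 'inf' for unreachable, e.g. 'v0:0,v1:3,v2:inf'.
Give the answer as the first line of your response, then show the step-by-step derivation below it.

v0:13,v1:inf,v2:0,v3:17,v4:7,v5:inf,v6:inf,v7:inf

step 1: dist = v0:15,v1:inf,v2:0,v3:inf,v4:7,v5:inf,v6:inf,v7:inf
step 2: dist = v0:13,v1:inf,v2:0,v3:17,v4:7,v5:inf,v6:inf,v7:inf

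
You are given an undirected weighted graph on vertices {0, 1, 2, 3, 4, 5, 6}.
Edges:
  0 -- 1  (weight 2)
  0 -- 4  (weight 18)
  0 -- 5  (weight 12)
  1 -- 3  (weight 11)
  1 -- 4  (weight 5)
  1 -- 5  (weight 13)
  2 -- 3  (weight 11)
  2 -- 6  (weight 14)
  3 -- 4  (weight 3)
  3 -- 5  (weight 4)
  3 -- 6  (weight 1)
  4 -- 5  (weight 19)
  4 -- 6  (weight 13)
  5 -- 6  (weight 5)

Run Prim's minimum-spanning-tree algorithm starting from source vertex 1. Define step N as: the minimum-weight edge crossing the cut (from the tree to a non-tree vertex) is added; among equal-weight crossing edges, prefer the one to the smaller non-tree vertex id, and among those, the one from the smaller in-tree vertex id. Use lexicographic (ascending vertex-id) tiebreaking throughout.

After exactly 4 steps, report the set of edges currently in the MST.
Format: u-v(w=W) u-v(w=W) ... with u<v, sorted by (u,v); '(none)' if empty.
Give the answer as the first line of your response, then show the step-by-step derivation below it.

0-1(w=2) 1-4(w=5) 3-4(w=3) 3-6(w=1)

step 1: add edge 0-1 (w=2); MST = {0-1(w=2)}
step 2: add edge 1-4 (w=5); MST = {0-1(w=2) 1-4(w=5)}
step 3: add edge 3-4 (w=3); MST = {0-1(w=2) 1-4(w=5) 3-4(w=3)}
step 4: add edge 3-6 (w=1); MST = {0-1(w=2) 1-4(w=5) 3-4(w=3) 3-6(w=1)}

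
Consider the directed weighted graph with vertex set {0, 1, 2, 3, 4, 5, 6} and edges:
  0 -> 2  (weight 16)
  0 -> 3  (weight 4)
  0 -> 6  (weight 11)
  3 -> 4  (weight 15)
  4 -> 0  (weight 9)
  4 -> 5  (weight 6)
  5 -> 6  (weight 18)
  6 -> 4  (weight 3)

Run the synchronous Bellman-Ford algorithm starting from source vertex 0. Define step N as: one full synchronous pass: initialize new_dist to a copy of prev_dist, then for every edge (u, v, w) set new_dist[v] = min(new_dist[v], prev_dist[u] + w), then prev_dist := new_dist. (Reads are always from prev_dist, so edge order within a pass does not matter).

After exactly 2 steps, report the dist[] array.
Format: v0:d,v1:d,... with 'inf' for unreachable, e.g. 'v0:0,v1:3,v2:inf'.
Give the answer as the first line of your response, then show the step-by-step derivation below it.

v0:0,v1:inf,v2:16,v3:4,v4:14,v5:inf,v6:11

step 1: dist = v0:0,v1:inf,v2:16,v3:4,v4:inf,v5:inf,v6:11
step 2: dist = v0:0,v1:inf,v2:16,v3:4,v4:14,v5:inf,v6:11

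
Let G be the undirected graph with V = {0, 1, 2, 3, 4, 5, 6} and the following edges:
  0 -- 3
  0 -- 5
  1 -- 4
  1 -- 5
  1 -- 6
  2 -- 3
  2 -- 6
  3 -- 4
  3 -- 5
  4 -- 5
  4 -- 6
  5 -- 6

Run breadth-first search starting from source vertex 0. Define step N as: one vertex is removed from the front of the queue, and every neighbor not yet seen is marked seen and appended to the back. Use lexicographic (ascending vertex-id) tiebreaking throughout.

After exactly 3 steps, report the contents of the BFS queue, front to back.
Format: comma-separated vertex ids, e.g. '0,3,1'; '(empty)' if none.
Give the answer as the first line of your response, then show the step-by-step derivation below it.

2,4,1,6

step 1: dequeue 0; queue=[3,5]; order=0
step 2: dequeue 3; queue=[5,2,4]; order=0,3
step 3: dequeue 5; queue=[2,4,1,6]; order=0,3,5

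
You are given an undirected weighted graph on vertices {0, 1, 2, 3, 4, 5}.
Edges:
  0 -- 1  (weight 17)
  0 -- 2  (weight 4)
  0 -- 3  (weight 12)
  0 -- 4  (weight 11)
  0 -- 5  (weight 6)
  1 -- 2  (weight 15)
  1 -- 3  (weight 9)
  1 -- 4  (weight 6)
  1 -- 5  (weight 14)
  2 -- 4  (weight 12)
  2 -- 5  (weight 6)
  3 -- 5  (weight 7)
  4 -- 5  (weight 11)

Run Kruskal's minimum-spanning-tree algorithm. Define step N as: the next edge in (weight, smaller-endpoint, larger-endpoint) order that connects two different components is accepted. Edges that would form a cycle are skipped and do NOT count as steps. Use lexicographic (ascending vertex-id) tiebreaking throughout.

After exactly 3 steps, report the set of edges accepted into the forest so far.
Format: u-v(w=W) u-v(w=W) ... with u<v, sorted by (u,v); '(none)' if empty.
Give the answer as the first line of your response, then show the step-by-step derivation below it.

0-2(w=4) 0-5(w=6) 1-4(w=6)

step 1: add edge 0-2 (w=4); MST = {0-2(w=4)}
step 2: add edge 0-5 (w=6); MST = {0-2(w=4) 0-5(w=6)}
step 3: add edge 1-4 (w=6); MST = {0-2(w=4) 0-5(w=6) 1-4(w=6)}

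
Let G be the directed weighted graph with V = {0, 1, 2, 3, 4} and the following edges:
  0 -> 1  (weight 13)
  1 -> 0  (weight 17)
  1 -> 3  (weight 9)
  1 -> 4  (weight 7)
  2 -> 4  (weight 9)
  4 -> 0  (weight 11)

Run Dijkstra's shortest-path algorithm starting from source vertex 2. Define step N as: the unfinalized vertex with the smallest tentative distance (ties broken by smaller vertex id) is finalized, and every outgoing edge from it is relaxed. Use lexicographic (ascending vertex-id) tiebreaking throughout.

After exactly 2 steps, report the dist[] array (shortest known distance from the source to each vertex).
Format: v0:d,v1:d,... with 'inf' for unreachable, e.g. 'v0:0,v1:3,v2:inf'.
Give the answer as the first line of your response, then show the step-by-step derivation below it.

v0:20,v1:inf,v2:0,v3:inf,v4:9

step 1: dist = v0:inf,v1:inf,v2:0,v3:inf,v4:9
step 2: dist = v0:20,v1:inf,v2:0,v3:inf,v4:9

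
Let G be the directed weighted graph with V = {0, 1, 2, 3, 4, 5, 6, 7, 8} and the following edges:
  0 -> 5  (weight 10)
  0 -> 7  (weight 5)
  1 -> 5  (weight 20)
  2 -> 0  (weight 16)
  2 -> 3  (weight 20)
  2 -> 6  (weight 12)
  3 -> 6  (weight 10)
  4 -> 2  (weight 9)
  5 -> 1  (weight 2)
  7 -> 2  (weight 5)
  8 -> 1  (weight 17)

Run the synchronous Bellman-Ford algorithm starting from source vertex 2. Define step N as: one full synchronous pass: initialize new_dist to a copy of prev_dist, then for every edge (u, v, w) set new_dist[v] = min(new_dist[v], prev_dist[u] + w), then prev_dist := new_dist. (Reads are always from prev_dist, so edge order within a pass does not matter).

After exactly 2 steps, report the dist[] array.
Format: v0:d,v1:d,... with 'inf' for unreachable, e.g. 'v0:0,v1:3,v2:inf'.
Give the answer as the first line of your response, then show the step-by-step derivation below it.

v0:16,v1:inf,v2:0,v3:20,v4:inf,v5:26,v6:12,v7:21,v8:inf

step 1: dist = v0:16,v1:inf,v2:0,v3:20,v4:inf,v5:inf,v6:12,v7:inf,v8:inf
step 2: dist = v0:16,v1:inf,v2:0,v3:20,v4:inf,v5:26,v6:12,v7:21,v8:inf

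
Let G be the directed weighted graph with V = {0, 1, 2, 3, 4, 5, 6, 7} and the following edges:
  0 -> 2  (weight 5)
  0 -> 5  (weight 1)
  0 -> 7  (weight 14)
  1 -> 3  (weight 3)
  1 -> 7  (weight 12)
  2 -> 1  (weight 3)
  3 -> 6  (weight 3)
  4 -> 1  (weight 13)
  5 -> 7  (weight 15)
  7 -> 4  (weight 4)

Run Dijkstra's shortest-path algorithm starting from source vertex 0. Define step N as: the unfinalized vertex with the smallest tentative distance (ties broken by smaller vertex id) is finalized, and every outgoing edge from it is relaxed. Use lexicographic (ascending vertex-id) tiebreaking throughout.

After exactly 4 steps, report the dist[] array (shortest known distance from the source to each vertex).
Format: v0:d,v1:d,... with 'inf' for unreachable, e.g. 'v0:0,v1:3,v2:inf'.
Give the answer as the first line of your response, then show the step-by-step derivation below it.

v0:0,v1:8,v2:5,v3:11,v4:inf,v5:1,v6:inf,v7:14

step 1: dist = v0:0,v1:inf,v2:5,v3:inf,v4:inf,v5:1,v6:inf,v7:14
step 2: dist = v0:0,v1:inf,v2:5,v3:inf,v4:inf,v5:1,v6:inf,v7:14
step 3: dist = v0:0,v1:8,v2:5,v3:inf,v4:inf,v5:1,v6:inf,v7:14
step 4: dist = v0:0,v1:8,v2:5,v3:11,v4:inf,v5:1,v6:inf,v7:14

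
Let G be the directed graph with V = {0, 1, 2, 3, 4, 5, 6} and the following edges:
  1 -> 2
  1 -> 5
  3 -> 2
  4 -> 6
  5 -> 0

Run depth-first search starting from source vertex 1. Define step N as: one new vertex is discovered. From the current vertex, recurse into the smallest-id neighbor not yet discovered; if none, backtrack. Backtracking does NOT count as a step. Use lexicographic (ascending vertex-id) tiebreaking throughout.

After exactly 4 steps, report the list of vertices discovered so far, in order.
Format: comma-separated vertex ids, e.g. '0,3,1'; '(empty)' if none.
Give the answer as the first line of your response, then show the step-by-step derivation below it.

1,2,5,0

step 1: discover 1; path=1; order=1
step 2: discover 2; path=1>2; order=1,2
step 3: discover 5; path=1>5; order=1,2,5
step 4: discover 0; path=1>5>0; order=1,2,5,0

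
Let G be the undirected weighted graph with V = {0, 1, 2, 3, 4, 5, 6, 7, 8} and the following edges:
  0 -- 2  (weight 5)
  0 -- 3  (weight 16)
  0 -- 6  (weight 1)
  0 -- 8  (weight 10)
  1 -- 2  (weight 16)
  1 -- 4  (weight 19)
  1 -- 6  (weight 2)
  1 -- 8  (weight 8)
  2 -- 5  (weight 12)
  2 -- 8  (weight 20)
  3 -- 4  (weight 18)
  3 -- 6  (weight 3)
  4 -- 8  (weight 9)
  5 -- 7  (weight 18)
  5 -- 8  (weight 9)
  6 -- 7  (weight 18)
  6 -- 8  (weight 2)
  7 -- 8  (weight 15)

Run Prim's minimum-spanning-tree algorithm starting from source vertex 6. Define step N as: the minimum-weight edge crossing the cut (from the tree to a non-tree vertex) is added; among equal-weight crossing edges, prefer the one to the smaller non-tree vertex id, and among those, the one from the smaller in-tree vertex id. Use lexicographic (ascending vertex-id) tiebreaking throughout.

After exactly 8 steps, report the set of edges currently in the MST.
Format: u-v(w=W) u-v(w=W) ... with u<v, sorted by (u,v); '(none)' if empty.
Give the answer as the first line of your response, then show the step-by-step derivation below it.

0-2(w=5) 0-6(w=1) 1-6(w=2) 3-6(w=3) 4-8(w=9) 5-8(w=9) 6-8(w=2) 7-8(w=15)

step 1: add edge 0-6 (w=1); MST = {0-6(w=1)}
step 2: add edge 1-6 (w=2); MST = {0-6(w=1) 1-6(w=2)}
step 3: add edge 6-8 (w=2); MST = {0-6(w=1) 1-6(w=2) 6-8(w=2)}
step 4: add edge 3-6 (w=3); MST = {0-6(w=1) 1-6(w=2) 3-6(w=3) 6-8(w=2)}
step 5: add edge 0-2 (w=5); MST = {0-2(w=5) 0-6(w=1) 1-6(w=2) 3-6(w=3) 6-8(w=2)}
step 6: add edge 4-8 (w=9); MST = {0-2(w=5) 0-6(w=1) 1-6(w=2) 3-6(w=3) 4-8(w=9) 6-8(w=2)}
step 7: add edge 5-8 (w=9); MST = {0-2(w=5) 0-6(w=1) 1-6(w=2) 3-6(w=3) 4-8(w=9) 5-8(w=9) 6-8(w=2)}
step 8: add edge 7-8 (w=15); MST = {0-2(w=5) 0-6(w=1) 1-6(w=2) 3-6(w=3) 4-8(w=9) 5-8(w=9) 6-8(w=2) 7-8(w=15)}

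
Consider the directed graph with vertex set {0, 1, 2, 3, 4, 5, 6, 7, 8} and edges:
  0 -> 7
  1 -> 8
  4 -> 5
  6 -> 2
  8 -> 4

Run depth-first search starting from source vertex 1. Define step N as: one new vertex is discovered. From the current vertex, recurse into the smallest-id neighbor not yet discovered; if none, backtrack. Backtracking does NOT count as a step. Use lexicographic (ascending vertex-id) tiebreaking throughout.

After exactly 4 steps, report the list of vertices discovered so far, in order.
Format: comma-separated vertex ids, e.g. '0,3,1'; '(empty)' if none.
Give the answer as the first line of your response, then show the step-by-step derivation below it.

1,8,4,5

step 1: discover 1; path=1; order=1
step 2: discover 8; path=1>8; order=1,8
step 3: discover 4; path=1>8>4; order=1,8,4
step 4: discover 5; path=1>8>4>5; order=1,8,4,5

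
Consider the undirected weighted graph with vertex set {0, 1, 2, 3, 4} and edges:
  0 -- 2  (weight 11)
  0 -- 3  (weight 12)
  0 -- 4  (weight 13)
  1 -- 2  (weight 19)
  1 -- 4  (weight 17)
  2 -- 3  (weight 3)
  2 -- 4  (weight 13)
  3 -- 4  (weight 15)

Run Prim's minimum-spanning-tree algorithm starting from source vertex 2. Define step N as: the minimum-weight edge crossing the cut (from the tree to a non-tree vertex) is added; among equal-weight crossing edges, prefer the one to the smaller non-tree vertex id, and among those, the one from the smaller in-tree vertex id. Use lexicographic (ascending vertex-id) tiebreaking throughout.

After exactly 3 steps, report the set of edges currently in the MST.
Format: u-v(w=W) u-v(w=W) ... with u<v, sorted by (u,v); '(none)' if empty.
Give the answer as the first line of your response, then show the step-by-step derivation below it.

0-2(w=11) 0-4(w=13) 2-3(w=3)

step 1: add edge 2-3 (w=3); MST = {2-3(w=3)}
step 2: add edge 0-2 (w=11); MST = {0-2(w=11) 2-3(w=3)}
step 3: add edge 0-4 (w=13); MST = {0-2(w=11) 0-4(w=13) 2-3(w=3)}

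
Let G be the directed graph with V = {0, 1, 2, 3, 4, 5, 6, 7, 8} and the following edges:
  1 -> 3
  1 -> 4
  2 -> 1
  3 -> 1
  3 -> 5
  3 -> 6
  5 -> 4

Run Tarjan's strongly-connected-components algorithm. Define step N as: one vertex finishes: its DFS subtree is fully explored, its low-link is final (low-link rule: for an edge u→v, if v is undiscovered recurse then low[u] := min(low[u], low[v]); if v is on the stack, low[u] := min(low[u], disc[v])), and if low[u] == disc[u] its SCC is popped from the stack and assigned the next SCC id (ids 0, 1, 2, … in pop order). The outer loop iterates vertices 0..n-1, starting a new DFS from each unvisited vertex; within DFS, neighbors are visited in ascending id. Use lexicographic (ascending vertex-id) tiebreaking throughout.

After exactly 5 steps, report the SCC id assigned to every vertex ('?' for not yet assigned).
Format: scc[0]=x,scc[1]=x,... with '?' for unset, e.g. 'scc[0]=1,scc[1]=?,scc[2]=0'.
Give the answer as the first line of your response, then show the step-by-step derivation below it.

scc[0]=0,scc[1]=?,scc[2]=?,scc[3]=?,scc[4]=1,scc[5]=2,scc[6]=3,scc[7]=?,scc[8]=?

step 1: low=(low[0]=0,low[1]=?,low[2]=?,low[3]=?,low[4]=?,low[5]=?,low[6]=?,low[7]=?,low[8]=?); scc=(scc[0]=0,scc[1]=?,scc[2]=?,scc[3]=?,scc[4]=?,scc[5]=?,scc[6]=?,scc[7]=?,scc[8]=?)
step 2: low=(low[0]=0,low[1]=1,low[2]=?,low[3]=1,low[4]=4,low[5]=3,low[6]=?,low[7]=?,low[8]=?); scc=(scc[0]=0,scc[1]=?,scc[2]=?,scc[3]=?,scc[4]=1,scc[5]=?,scc[6]=?,scc[7]=?,scc[8]=?)
step 3: low=(low[0]=0,low[1]=1,low[2]=?,low[3]=1,low[4]=4,low[5]=3,low[6]=?,low[7]=?,low[8]=?); scc=(scc[0]=0,scc[1]=?,scc[2]=?,scc[3]=?,scc[4]=1,scc[5]=2,scc[6]=?,scc[7]=?,scc[8]=?)
step 4: low=(low[0]=0,low[1]=1,low[2]=?,low[3]=1,low[4]=4,low[5]=3,low[6]=5,low[7]=?,low[8]=?); scc=(scc[0]=0,scc[1]=?,scc[2]=?,scc[3]=?,scc[4]=1,scc[5]=2,scc[6]=3,scc[7]=?,scc[8]=?)
step 5: low=(low[0]=0,low[1]=1,low[2]=?,low[3]=1,low[4]=4,low[5]=3,low[6]=5,low[7]=?,low[8]=?); scc=(scc[0]=0,scc[1]=?,scc[2]=?,scc[3]=?,scc[4]=1,scc[5]=2,scc[6]=3,scc[7]=?,scc[8]=?)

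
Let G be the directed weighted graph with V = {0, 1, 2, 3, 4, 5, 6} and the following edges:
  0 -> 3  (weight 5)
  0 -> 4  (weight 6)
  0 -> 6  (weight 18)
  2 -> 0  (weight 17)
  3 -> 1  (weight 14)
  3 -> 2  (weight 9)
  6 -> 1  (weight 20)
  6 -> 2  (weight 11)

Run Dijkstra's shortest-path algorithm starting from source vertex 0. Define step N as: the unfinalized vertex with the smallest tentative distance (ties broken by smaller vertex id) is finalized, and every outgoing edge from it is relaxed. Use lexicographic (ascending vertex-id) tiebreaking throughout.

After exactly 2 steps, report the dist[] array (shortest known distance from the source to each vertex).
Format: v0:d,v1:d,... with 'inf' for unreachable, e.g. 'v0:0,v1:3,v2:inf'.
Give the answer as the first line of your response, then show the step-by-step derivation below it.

v0:0,v1:19,v2:14,v3:5,v4:6,v5:inf,v6:18

step 1: dist = v0:0,v1:inf,v2:inf,v3:5,v4:6,v5:inf,v6:18
step 2: dist = v0:0,v1:19,v2:14,v3:5,v4:6,v5:inf,v6:18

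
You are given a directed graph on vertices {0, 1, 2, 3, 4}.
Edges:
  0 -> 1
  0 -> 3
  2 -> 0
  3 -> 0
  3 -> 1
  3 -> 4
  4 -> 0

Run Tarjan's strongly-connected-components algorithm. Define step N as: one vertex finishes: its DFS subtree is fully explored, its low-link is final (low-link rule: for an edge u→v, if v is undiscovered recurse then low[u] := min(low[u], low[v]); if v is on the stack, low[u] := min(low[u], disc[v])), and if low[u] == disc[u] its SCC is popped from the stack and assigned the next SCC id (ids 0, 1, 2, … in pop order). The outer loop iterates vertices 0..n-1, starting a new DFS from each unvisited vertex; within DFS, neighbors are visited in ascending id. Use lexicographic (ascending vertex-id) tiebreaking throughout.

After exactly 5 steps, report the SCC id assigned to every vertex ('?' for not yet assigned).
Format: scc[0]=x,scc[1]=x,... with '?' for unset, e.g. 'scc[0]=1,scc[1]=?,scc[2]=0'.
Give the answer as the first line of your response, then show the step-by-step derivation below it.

scc[0]=1,scc[1]=0,scc[2]=2,scc[3]=1,scc[4]=1

step 1: low=(low[0]=0,low[1]=1,low[2]=?,low[3]=?,low[4]=?); scc=(scc[0]=?,scc[1]=0,scc[2]=?,scc[3]=?,scc[4]=?)
step 2: low=(low[0]=0,low[1]=1,low[2]=?,low[3]=0,low[4]=0); scc=(scc[0]=?,scc[1]=0,scc[2]=?,scc[3]=?,scc[4]=?)
step 3: low=(low[0]=0,low[1]=1,low[2]=?,low[3]=0,low[4]=0); scc=(scc[0]=?,scc[1]=0,scc[2]=?,scc[3]=?,scc[4]=?)
step 4: low=(low[0]=0,low[1]=1,low[2]=?,low[3]=0,low[4]=0); scc=(scc[0]=1,scc[1]=0,scc[2]=?,scc[3]=1,scc[4]=1)
step 5: low=(low[0]=0,low[1]=1,low[2]=4,low[3]=0,low[4]=0); scc=(scc[0]=1,scc[1]=0,scc[2]=2,scc[3]=1,scc[4]=1)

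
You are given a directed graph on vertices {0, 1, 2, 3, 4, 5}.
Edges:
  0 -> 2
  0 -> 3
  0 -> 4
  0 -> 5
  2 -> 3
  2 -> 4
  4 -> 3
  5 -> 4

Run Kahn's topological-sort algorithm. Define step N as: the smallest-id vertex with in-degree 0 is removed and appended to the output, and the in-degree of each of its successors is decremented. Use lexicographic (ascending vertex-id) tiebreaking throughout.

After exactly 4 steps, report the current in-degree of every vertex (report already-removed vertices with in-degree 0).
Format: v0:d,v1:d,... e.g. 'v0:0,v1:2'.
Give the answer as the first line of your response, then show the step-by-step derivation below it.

v0:0,v1:0,v2:0,v3:1,v4:0,v5:0

step 1: output 0; order=[0]; indeg=(0,0,0,2,2,0)
step 2: output 1; order=[0,1]; indeg=(0,0,0,2,2,0)
step 3: output 2; order=[0,1,2]; indeg=(0,0,0,1,1,0)
step 4: output 5; order=[0,1,2,5]; indeg=(0,0,0,1,0,0)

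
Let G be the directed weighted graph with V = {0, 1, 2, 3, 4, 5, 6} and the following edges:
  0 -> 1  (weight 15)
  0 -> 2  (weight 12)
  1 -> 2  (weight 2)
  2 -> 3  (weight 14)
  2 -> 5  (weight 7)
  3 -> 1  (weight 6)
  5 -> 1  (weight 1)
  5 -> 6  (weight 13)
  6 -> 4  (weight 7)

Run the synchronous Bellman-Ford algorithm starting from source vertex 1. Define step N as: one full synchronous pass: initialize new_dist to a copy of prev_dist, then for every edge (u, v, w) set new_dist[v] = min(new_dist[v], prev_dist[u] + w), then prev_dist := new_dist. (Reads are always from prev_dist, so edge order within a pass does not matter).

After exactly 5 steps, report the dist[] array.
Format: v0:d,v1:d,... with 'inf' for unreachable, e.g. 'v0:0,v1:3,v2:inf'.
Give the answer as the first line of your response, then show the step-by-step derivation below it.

v0:inf,v1:0,v2:2,v3:16,v4:29,v5:9,v6:22

step 1: dist = v0:inf,v1:0,v2:2,v3:inf,v4:inf,v5:inf,v6:inf
step 2: dist = v0:inf,v1:0,v2:2,v3:16,v4:inf,v5:9,v6:inf
step 3: dist = v0:inf,v1:0,v2:2,v3:16,v4:inf,v5:9,v6:22
step 4: dist = v0:inf,v1:0,v2:2,v3:16,v4:29,v5:9,v6:22
step 5: dist = v0:inf,v1:0,v2:2,v3:16,v4:29,v5:9,v6:22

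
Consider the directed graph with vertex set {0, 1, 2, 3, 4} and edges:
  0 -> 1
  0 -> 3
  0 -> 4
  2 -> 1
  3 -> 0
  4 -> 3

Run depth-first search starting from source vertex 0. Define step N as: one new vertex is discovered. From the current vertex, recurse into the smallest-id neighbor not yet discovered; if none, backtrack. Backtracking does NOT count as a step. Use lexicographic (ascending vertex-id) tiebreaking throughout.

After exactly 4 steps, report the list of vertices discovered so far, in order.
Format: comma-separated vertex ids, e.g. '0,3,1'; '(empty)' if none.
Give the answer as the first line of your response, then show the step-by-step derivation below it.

0,1,3,4

step 1: discover 0; path=0; order=0
step 2: discover 1; path=0>1; order=0,1
step 3: discover 3; path=0>3; order=0,1,3
step 4: discover 4; path=0>4; order=0,1,3,4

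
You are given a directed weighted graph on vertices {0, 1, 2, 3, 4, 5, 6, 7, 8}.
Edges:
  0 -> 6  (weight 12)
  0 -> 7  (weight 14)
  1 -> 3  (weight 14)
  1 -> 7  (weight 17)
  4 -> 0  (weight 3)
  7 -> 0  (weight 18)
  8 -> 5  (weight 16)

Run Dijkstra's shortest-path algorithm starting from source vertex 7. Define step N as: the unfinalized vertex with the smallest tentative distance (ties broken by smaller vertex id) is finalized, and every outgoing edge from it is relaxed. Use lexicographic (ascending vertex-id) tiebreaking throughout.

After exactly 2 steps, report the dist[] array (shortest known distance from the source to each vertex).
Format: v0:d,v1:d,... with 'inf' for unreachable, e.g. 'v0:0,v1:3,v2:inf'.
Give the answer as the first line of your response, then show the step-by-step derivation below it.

v0:18,v1:inf,v2:inf,v3:inf,v4:inf,v5:inf,v6:30,v7:0,v8:inf

step 1: dist = v0:18,v1:inf,v2:inf,v3:inf,v4:inf,v5:inf,v6:inf,v7:0,v8:inf
step 2: dist = v0:18,v1:inf,v2:inf,v3:inf,v4:inf,v5:inf,v6:30,v7:0,v8:inf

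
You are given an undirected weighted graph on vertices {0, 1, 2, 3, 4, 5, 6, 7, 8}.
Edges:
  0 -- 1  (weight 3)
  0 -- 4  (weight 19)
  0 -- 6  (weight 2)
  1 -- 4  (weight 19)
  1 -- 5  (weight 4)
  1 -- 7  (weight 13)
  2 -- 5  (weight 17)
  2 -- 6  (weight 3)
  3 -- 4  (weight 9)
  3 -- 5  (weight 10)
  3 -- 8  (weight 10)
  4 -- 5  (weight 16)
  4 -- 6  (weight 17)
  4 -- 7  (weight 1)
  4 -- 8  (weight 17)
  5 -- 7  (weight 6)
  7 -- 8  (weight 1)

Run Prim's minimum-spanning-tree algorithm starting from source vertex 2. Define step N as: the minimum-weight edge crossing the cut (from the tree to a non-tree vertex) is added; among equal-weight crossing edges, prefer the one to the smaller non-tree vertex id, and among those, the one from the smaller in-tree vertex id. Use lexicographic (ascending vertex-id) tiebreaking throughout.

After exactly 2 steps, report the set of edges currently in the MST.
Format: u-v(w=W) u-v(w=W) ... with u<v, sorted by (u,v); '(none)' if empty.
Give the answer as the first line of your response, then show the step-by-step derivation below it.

0-6(w=2) 2-6(w=3)

step 1: add edge 2-6 (w=3); MST = {2-6(w=3)}
step 2: add edge 0-6 (w=2); MST = {0-6(w=2) 2-6(w=3)}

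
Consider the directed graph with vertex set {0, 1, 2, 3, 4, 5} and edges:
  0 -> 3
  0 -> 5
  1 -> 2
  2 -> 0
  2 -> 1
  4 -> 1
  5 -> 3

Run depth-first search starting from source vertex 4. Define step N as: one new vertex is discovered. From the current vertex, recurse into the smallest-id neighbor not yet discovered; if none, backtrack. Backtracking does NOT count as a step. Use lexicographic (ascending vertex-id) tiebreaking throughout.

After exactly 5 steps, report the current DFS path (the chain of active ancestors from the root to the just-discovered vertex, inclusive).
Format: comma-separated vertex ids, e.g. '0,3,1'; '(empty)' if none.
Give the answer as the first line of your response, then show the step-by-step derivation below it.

4,1,2,0,3

step 1: discover 4; path=4; order=4
step 2: discover 1; path=4>1; order=4,1
step 3: discover 2; path=4>1>2; order=4,1,2
step 4: discover 0; path=4>1>2>0; order=4,1,2,0
step 5: discover 3; path=4>1>2>0>3; order=4,1,2,0,3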